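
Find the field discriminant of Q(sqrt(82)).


For K = Q(sqrt(d)) with d squarefree: disc(K) = d if d = 1 mod 4, and disc(K) = 4d if d = 2 or 3 mod 4.
Here d = 82, and d mod 4 = 2.
d = 2 mod 4, not 1 (O_K = Z[sqrt(d)]), so disc(K) = 4d = 4 * (82) = 328

328


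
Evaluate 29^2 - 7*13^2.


x^2 - d*y^2
= 29^2 - 7*13^2
= 841 - 1183
= -342

-342


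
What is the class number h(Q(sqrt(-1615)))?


K = Q(sqrt(-1615)). d mod 4 = 1, so D = disc(K) = d = -1615
h(K) equals the number of primitive reduced positive-definite forms (a, b, c) = a*x^2 + b*x*y + c*y^2 with b^2 - 4ac = D,
where reduced means |b| <= a <= c, with b >= 0 whenever |b| = a or a = c, and primitive means gcd(a, b, c) = 1.
Reduced forces 3a^2 <= |D| = 1615, so 1 <= a <= 23; b must have the parity of D, and c = (b^2 - D)/(4a) must be an integer >= a.
Enumerate a = 1..23, b in [-a, a]:
  a=1: (1, 1, 404)  [1]
  a=2: (2, -1, 202), (2, 1, 202)  [2]
  a=3: none
  a=4: (4, -1, 101), (4, 1, 101)  [2]
  a=5: (5, 5, 82)  [1]
  a=6: none
  a=7: (7, -3, 58), (7, 3, 58)  [2]
  a=8: (8, -7, 52), (8, 7, 52)  [2]
  a=9: none
  a=10: (10, -5, 41), (10, 5, 41)  [2]
  a=11..12: none
  a=13: (13, -7, 32), (13, 7, 32)  [2]
  a=14: (14, -11, 31), (14, -3, 29), (14, 3, 29), (14, 11, 31)  [4]
  a=15: none
  a=16: (16, -7, 26), (16, 7, 26)  [2]
  a=17: (17, 17, 28)  [1]
  a=18: none
  a=19: (19, 19, 26)  [1]
  a=20: (20, -15, 23), (20, 15, 23)  [2]
  a=21..23: none
Total reduced forms: 1 + 2 + 2 + 1 + 2 + 2 + 2 + 2 + 4 + 2 + 1 + 1 + 2 = 24
h = 24

24


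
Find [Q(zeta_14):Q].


The degree equals Euler's totient phi(14).
14 = 2 * 7
phi(14) = 6

6


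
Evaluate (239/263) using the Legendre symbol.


p = 263 is prime, so compute (239/263) with the reciprocity algorithm (Jacobi-symbol steps: pull out 2s via (2/n), flip via reciprocity, reduce):
  reciprocity: (239/263) -> -(263/239)
  reduce: (24/239)
  pull out 2: (2/239) = +1  (since 239 mod 8 = 7)
  pull out 2: (2/239) = +1  (since 239 mod 8 = 7)
  pull out 2: (2/239) = +1  (since 239 mod 8 = 7)
  reciprocity: (3/239) -> -(239/3)
  reduce: (2/3)
  pull out 2: (2/3) = -1  (since 3 mod 8 = 3)
  (1/3) = 1
Product of signs = -1
(239/263) = -1

-1


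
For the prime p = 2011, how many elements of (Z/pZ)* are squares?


For prime p, the number of non-zero quadratic residues is (p-1)/2.
= (2011-1)/2
= 1005

1005


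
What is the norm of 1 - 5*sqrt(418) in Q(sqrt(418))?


N(a + b*sqrt(d)) = a^2 - d*b^2
= (1)^2 - (418)*(-5)^2
= 1 - 10450
= -10449

-10449


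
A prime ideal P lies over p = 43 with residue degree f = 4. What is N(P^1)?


N(P^a) = p^(a*f)
= 43^(1*4)
= 43^4
= 3418801

3418801


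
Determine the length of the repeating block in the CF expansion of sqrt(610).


Run the CF algorithm for sqrt(610).
a_0 = floor(sqrt(610)) = 24; set m_0=0, q_0=1.
Recurrence: m' = q*a - m,  q' = (d - m'^2)/q,  a' = floor((a_0 + m')/q').
  step 1: m=24, q=34, a=1
  step 2: m=10, q=15, a=2
  step 3: m=20, q=14, a=3
  step 4: m=22, q=9, a=5
  step 5: m=23, q=9, a=5
  step 6: m=22, q=14, a=3
  step 7: m=20, q=15, a=2
  step 8: m=10, q=34, a=1
  step 9: m=24, q=1, a=48
a_9 = 2*a_0 = 48, so the period closes here.
sqrt(610) = [24; 1, 2, 3, 5, 5, 3, 2, 1, 48]
Period length = 9

9


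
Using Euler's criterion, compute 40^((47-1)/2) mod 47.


p = 47 is prime and the exponent is (p-1)/2 = 23, so by Euler's criterion 40^23 = (40/47) = +1 or -1 mod 47.
Compute by square-and-multiply:
  23 = 16 + 4 + 2 + 1 (binary 10111)
  Repeated squaring mod 47: 40^1 = 40, 40^2 = 2, 40^4 = 4, 40^8 = 16, 40^16 = 21
  40^23 = 40^16 * 40^4 * 40^2 * 40^1 = 21 * 4 * 2 * 40 mod 47
    21 * 4 = 84 = 37 mod 47
    37 * 2 = 74 = 27 mod 47
    27 * 40 = 1080 = 46 mod 47
  40^23 = 46 mod 47
Result 46 = p - 1 = -1 mod 47: 40 is a quadratic non-residue mod 47. As a residue in [0, p-1] the value is 46.
40^23 mod 47 = 46

46


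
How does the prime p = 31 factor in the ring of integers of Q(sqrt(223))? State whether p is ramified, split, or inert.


K = Q(sqrt(223)). Since d mod 4 = 3, disc(K) = 892.
Check p | disc: 892 mod 31 = 24.
p does not divide disc. Compute Legendre symbol (d/p):
6^((31-1)/2) mod 31 = -1
(d/p) = -1, so p is inert: (p) stays prime with e=1, f=2, g=1.
Therefore p is inert.

inert


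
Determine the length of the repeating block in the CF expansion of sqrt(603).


Run the CF algorithm for sqrt(603).
a_0 = floor(sqrt(603)) = 24; set m_0=0, q_0=1.
Recurrence: m' = q*a - m,  q' = (d - m'^2)/q,  a' = floor((a_0 + m')/q').
  step 1: m=24, q=27, a=1
  step 2: m=3, q=22, a=1
  step 3: m=19, q=11, a=3
  step 4: m=14, q=37, a=1
  step 5: m=23, q=2, a=23
  step 6: m=23, q=37, a=1
  step 7: m=14, q=11, a=3
  step 8: m=19, q=22, a=1
  step 9: m=3, q=27, a=1
  step 10: m=24, q=1, a=48
a_10 = 2*a_0 = 48, so the period closes here.
sqrt(603) = [24; 1, 1, 3, 1, 23, 1, 3, 1, 1, 48]
Period length = 10

10


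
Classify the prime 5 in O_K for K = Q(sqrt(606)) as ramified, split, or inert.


K = Q(sqrt(606)). Since d mod 4 = 2, disc(K) = 2424.
Check p | disc: 2424 mod 5 = 4.
p does not divide disc. Compute Legendre symbol (d/p):
1^((5-1)/2) mod 5 = 1
(d/p) = 1, so p splits: (p) = P*P' with e=1, f=1, g=2.
Therefore p is split.

split


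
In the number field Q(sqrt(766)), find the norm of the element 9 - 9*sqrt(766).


N(a + b*sqrt(d)) = a^2 - d*b^2
= (9)^2 - (766)*(-9)^2
= 81 - 62046
= -61965

-61965


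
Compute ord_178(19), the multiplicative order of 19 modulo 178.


We want ord_178(19), the smallest k >= 1 with 19^k = 1 mod 178.
n = 178 = 2 * 89, phi(178) = 88; the order divides phi(n).
Divisors of 88: 1, 2, 4, 8, 11, 22, 44, 88
Repeated squaring mod 178: 19^1 = 19, 19^2 = 5, 19^4 = 25, 19^8 = 91, 19^16 = 93, 19^32 = 105, 19^64 = 167
Test divisors in increasing order:
  k=1: 19^1 = 19 mod 178
  k=2: 19^2 = 5 mod 178
  k=4: 19^4 = 25 mod 178
  k=8: 19^8 = 91 mod 178
  k=11: 19^11 = 91 * 5 * 19 = 101 mod 178
  k=22: 19^22 = 93 * 25 * 5 = 55 mod 178
  k=44: 19^44 = 105 * 91 * 25 = 177 mod 178
  k=88: 19^88 = 167 * 93 * 91 = 1 mod 178  <- first divisor giving 1
Order = 88

88


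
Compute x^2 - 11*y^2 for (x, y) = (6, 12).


x^2 - d*y^2
= 6^2 - 11*12^2
= 36 - 1584
= -1548

-1548


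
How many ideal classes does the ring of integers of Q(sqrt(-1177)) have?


K = Q(sqrt(-1177)). d mod 4 = 3, so D = disc(K) = 4d = -4708
h(K) equals the number of primitive reduced positive-definite forms (a, b, c) = a*x^2 + b*x*y + c*y^2 with b^2 - 4ac = D,
where reduced means |b| <= a <= c, with b >= 0 whenever |b| = a or a = c, and primitive means gcd(a, b, c) = 1.
Reduced forces 3a^2 <= |D| = 4708, so 1 <= a <= 39; b must have the parity of D, and c = (b^2 - D)/(4a) must be an integer >= a.
Enumerate a = 1..39, b in [-a, a]:
  a=1: (1, 0, 1177)  [1]
  a=2: (2, 2, 589)  [1]
  a=3..10: none
  a=11: (11, 0, 107)  [1]
  a=12..16: none
  a=17: (17, -16, 73), (17, 16, 73)  [2]
  a=18: none
  a=19: (19, -2, 62), (19, 2, 62)  [2]
  a=20..21: none
  a=22: (22, 22, 59)  [1]
  a=23..30: none
  a=31: (31, -2, 38), (31, 2, 38)  [2]
  a=32..33: none
  a=34: (34, -18, 37), (34, 18, 37)  [2]
  a=35..39: none
Total reduced forms: 1 + 1 + 1 + 2 + 2 + 1 + 2 + 2 = 12
h = 12

12


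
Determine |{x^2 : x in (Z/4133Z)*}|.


For prime p, the number of non-zero quadratic residues is (p-1)/2.
= (4133-1)/2
= 2066

2066


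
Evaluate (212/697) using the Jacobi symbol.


Compute (212/697) via quadratic reciprocity:
  pull out 2: (2/697) = +1  (since 697 mod 8 = 1)
  pull out 2: (2/697) = +1  (since 697 mod 8 = 1)
  reciprocity: (53/697) -> +(697/53)
  reduce: (8/53)
  pull out 2: (2/53) = -1  (since 53 mod 8 = 5)
  pull out 2: (2/53) = -1  (since 53 mod 8 = 5)
  pull out 2: (2/53) = -1  (since 53 mod 8 = 5)
  (1/53) = 1
Product of signs = -1

-1


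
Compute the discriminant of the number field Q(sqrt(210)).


For K = Q(sqrt(d)) with d squarefree: disc(K) = d if d = 1 mod 4, and disc(K) = 4d if d = 2 or 3 mod 4.
Here d = 210, and d mod 4 = 2.
d = 2 mod 4, not 1 (O_K = Z[sqrt(d)]), so disc(K) = 4d = 4 * (210) = 840

840


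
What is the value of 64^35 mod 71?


p = 71 is prime and the exponent is (p-1)/2 = 35, so by Euler's criterion 64^35 = (64/71) = +1 or -1 mod 71.
Compute by square-and-multiply:
  35 = 32 + 2 + 1 (binary 100011)
  Repeated squaring mod 71: 64^1 = 64, 64^2 = 49, 64^4 = 58, 64^8 = 27, 64^16 = 19, 64^32 = 6
  64^35 = 64^32 * 64^2 * 64^1 = 6 * 49 * 64 mod 71
    6 * 49 = 294 = 10 mod 71
    10 * 64 = 640 = 1 mod 71
  64^35 = 1 mod 71
Result 1: 64 is a quadratic residue mod 71.
64^35 mod 71 = 1

1


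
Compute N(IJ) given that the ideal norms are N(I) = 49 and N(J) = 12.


N(IJ) = N(I) * N(J)
= 49 * 12
= 588

588


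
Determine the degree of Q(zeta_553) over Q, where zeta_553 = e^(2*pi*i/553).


The degree equals Euler's totient phi(553).
553 = 7 * 79
phi(553) = 468

468


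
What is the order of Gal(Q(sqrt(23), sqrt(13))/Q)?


The 2 square roots of distinct primes are multiplicatively independent over Q,
so [K:Q] = 2^2 and Gal(K/Q) is isomorphic to (Z/2Z)^2.
|Gal| = 2^2 = 4

4


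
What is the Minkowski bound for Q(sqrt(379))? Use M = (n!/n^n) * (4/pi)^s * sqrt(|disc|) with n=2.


d = 379, d mod 4 = 3, so disc(K) = 4d = 1516; |disc(K)| = 1516
Real quadratic field, so n = 2, s = r2 = 0, r1 = 2
M = (n!/n^n) * (4/pi)^s * sqrt(|disc(K)|) = (2!/2^2) * (4/pi)^0 * sqrt(1516)
= 0.5 * 1.000000 * 38.935845
= 19.4679

19.4679


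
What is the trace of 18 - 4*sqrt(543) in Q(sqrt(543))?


Tr(a + b*sqrt(d)) = (a + b*sqrt(d)) + (a - b*sqrt(d)) = 2a
= 2 * (18)
= 36

36


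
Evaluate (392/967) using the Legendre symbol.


p = 967 is prime, so compute (392/967) with the reciprocity algorithm (Jacobi-symbol steps: pull out 2s via (2/n), flip via reciprocity, reduce):
  pull out 2: (2/967) = +1  (since 967 mod 8 = 7)
  pull out 2: (2/967) = +1  (since 967 mod 8 = 7)
  pull out 2: (2/967) = +1  (since 967 mod 8 = 7)
  reciprocity: (49/967) -> +(967/49)
  reduce: (36/49)
  pull out 2: (2/49) = +1  (since 49 mod 8 = 1)
  pull out 2: (2/49) = +1  (since 49 mod 8 = 1)
  reciprocity: (9/49) -> +(49/9)
  reduce: (4/9)
  pull out 2: (2/9) = +1  (since 9 mod 8 = 1)
  pull out 2: (2/9) = +1  (since 9 mod 8 = 1)
  (1/9) = 1
Product of signs = 1
(392/967) = 1

1


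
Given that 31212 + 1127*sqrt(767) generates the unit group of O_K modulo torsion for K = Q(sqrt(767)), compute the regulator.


epsilon = 31212 + 1127*sqrt(767)
= 62424.0000
R = ln(62424.0000)
= 11.0417

11.0417


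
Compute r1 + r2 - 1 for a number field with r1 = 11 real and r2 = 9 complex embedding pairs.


By Dirichlet's unit theorem:
rank = r1 + r2 - 1
= 11 + 9 - 1
= 19

19


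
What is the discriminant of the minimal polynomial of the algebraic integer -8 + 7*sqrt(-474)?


The element -8 + 7*sqrt(-474) has minimal polynomial:
x^2 + 16*x + 23290
Discriminant = (16)^2 - 4*(23290)
= 256 - 93160
= -92904

-92904


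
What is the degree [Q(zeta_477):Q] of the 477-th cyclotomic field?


The degree equals Euler's totient phi(477).
477 = 3^2 * 53
phi(477) = 312

312


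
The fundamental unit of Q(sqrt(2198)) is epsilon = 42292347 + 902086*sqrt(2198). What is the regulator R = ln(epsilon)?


epsilon = 42292347 + 902086*sqrt(2198)
= 8.4585e+07
R = ln(8.4585e+07)
= 18.2533

18.2533


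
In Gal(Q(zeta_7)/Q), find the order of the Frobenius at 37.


The Frobenius at p in Gal(Q(zeta_n)/Q) = (Z/nZ)* is the class of p, so its order is ord_7(37), the smallest k >= 1 with 37^k = 1 mod 7.
n = 7 = 7, phi(7) = 6; the order divides phi(n).
Divisors of 6: 1, 2, 3, 6
Repeated squaring mod 7: 37^1 = 2, 37^2 = 4, 37^4 = 2
Test divisors in increasing order:
  k=1: 37^1 = 2 mod 7
  k=2: 37^2 = 4 mod 7
  k=3: 37^3 = 4 * 2 = 1 mod 7  <- first divisor giving 1
Order = 3

3


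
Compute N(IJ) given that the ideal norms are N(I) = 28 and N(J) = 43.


N(IJ) = N(I) * N(J)
= 28 * 43
= 1204

1204


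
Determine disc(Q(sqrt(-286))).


For K = Q(sqrt(d)) with d squarefree: disc(K) = d if d = 1 mod 4, and disc(K) = 4d if d = 2 or 3 mod 4.
Here d = -286, and d mod 4 = 2.
d = 2 mod 4, not 1 (O_K = Z[sqrt(d)]), so disc(K) = 4d = 4 * (-286) = -1144

-1144


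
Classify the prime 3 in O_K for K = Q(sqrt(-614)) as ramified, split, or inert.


K = Q(sqrt(-614)). Since d mod 4 = 2, disc(K) = -2456.
Check p | disc: -2456 mod 3 = 1.
p does not divide disc. Compute Legendre symbol (d/p):
1^((3-1)/2) mod 3 = 1
(d/p) = 1, so p splits: (p) = P*P' with e=1, f=1, g=2.
Therefore p is split.

split


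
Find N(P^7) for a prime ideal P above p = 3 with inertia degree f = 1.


N(P^a) = p^(a*f)
= 3^(7*1)
= 3^7
= 2187

2187


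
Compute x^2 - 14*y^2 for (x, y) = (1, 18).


x^2 - d*y^2
= 1^2 - 14*18^2
= 1 - 4536
= -4535

-4535


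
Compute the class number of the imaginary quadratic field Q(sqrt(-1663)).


K = Q(sqrt(-1663)). d mod 4 = 1, so D = disc(K) = d = -1663
h(K) equals the number of primitive reduced positive-definite forms (a, b, c) = a*x^2 + b*x*y + c*y^2 with b^2 - 4ac = D,
where reduced means |b| <= a <= c, with b >= 0 whenever |b| = a or a = c, and primitive means gcd(a, b, c) = 1.
Reduced forces 3a^2 <= |D| = 1663, so 1 <= a <= 23; b must have the parity of D, and c = (b^2 - D)/(4a) must be an integer >= a.
Enumerate a = 1..23, b in [-a, a]:
  a=1: (1, 1, 416)  [1]
  a=2: (2, -1, 208), (2, 1, 208)  [2]
  a=3: none
  a=4: (4, -1, 104), (4, 1, 104)  [2]
  a=5..7: none
  a=8: (8, -1, 52), (8, 1, 52)  [2]
  a=9..10: none
  a=11: (11, -3, 38), (11, 3, 38)  [2]
  a=12: none
  a=13: (13, -1, 32), (13, 1, 32)  [2]
  a=14..15: none
  a=16: (16, -1, 26), (16, 1, 26)  [2]
  a=17..18: none
  a=19: (19, -3, 22), (19, 3, 22)  [2]
  a=20..21: none
  a=22: (22, -19, 23), (22, 19, 23)  [2]
  a=23: none
Total reduced forms: 1 + 2 + 2 + 2 + 2 + 2 + 2 + 2 + 2 = 17
h = 17

17


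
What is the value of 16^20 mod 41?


p = 41 is prime and the exponent is (p-1)/2 = 20, so by Euler's criterion 16^20 = (16/41) = +1 or -1 mod 41.
Compute by square-and-multiply:
  20 = 16 + 4 (binary 10100)
  Repeated squaring mod 41: 16^1 = 16, 16^2 = 10, 16^4 = 18, 16^8 = 37, 16^16 = 16
  16^20 = 16^16 * 16^4 = 16 * 18 mod 41
    16 * 18 = 288 = 1 mod 41
  16^20 = 1 mod 41
Result 1: 16 is a quadratic residue mod 41.
16^20 mod 41 = 1

1


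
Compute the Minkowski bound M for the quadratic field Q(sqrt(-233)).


d = -233, d mod 4 = 3, so disc(K) = 4d = -932; |disc(K)| = 932
Imaginary quadratic field, so n = 2, s = r2 = 1, r1 = 0
M = (n!/n^n) * (4/pi)^s * sqrt(|disc(K)|) = (2!/2^2) * (4/pi)^1 * sqrt(932)
= 0.5 * 1.273240 * 30.528675
= 19.4352

19.4352


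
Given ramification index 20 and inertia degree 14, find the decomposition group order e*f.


|D_P| = e * f
= 20 * 14
= 280

280


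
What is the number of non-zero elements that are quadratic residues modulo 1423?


For prime p, the number of non-zero quadratic residues is (p-1)/2.
= (1423-1)/2
= 711

711


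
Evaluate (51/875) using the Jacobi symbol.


Compute (51/875) via quadratic reciprocity:
  reciprocity: (51/875) -> -(875/51)
  reduce: (8/51)
  pull out 2: (2/51) = -1  (since 51 mod 8 = 3)
  pull out 2: (2/51) = -1  (since 51 mod 8 = 3)
  pull out 2: (2/51) = -1  (since 51 mod 8 = 3)
  (1/51) = 1
Product of signs = 1

1


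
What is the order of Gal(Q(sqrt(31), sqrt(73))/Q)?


The 2 square roots of distinct primes are multiplicatively independent over Q,
so [K:Q] = 2^2 and Gal(K/Q) is isomorphic to (Z/2Z)^2.
|Gal| = 2^2 = 4

4


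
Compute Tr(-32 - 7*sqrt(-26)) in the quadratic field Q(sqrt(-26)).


Tr(a + b*sqrt(d)) = (a + b*sqrt(d)) + (a - b*sqrt(d)) = 2a
= 2 * (-32)
= -64

-64


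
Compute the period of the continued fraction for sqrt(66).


Run the CF algorithm for sqrt(66).
a_0 = floor(sqrt(66)) = 8; set m_0=0, q_0=1.
Recurrence: m' = q*a - m,  q' = (d - m'^2)/q,  a' = floor((a_0 + m')/q').
  step 1: m=8, q=2, a=8
  step 2: m=8, q=1, a=16
a_2 = 2*a_0 = 16, so the period closes here.
sqrt(66) = [8; 8, 16]
Period length = 2

2


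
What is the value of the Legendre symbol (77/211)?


p = 211 is prime, so compute (77/211) with the reciprocity algorithm (Jacobi-symbol steps: pull out 2s via (2/n), flip via reciprocity, reduce):
  reciprocity: (77/211) -> +(211/77)
  reduce: (57/77)
  reciprocity: (57/77) -> +(77/57)
  reduce: (20/57)
  pull out 2: (2/57) = +1  (since 57 mod 8 = 1)
  pull out 2: (2/57) = +1  (since 57 mod 8 = 1)
  reciprocity: (5/57) -> +(57/5)
  reduce: (2/5)
  pull out 2: (2/5) = -1  (since 5 mod 8 = 5)
  (1/5) = 1
Product of signs = -1
(77/211) = -1

-1


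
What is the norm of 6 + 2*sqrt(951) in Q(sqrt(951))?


N(a + b*sqrt(d)) = a^2 - d*b^2
= (6)^2 - (951)*(2)^2
= 36 - 3804
= -3768

-3768


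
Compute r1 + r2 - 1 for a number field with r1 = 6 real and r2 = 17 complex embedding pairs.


By Dirichlet's unit theorem:
rank = r1 + r2 - 1
= 6 + 17 - 1
= 22

22


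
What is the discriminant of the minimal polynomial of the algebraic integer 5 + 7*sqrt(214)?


The element 5 + 7*sqrt(214) has minimal polynomial:
x^2 - 10*x - 10461
Discriminant = (-10)^2 - 4*(-10461)
= 100 + 41844
= 41944

41944


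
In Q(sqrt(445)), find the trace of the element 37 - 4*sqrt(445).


Tr(a + b*sqrt(d)) = (a + b*sqrt(d)) + (a - b*sqrt(d)) = 2a
= 2 * (37)
= 74

74


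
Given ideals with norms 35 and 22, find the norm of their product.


N(IJ) = N(I) * N(J)
= 35 * 22
= 770

770


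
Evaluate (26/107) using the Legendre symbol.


p = 107 is prime, so compute (26/107) with the reciprocity algorithm (Jacobi-symbol steps: pull out 2s via (2/n), flip via reciprocity, reduce):
  pull out 2: (2/107) = -1  (since 107 mod 8 = 3)
  reciprocity: (13/107) -> +(107/13)
  reduce: (3/13)
  reciprocity: (3/13) -> +(13/3)
  reduce: (1/3)
  (1/3) = 1
Product of signs = -1
(26/107) = -1

-1


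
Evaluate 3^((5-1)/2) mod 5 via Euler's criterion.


p = 5 is prime and the exponent is (p-1)/2 = 2, so by Euler's criterion 3^2 = (3/5) = +1 or -1 mod 5.
Compute by square-and-multiply:
  2 = 2 (binary 10)
  Repeated squaring mod 5: 3^1 = 3, 3^2 = 4
  3^2 = 4 mod 5
Result 4 = p - 1 = -1 mod 5: 3 is a quadratic non-residue mod 5. As a residue in [0, p-1] the value is 4.
3^2 mod 5 = 4

4


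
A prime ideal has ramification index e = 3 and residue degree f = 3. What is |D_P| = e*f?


|D_P| = e * f
= 3 * 3
= 9

9


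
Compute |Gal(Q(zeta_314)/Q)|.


|Gal(Q(zeta_314)/Q)| = phi(314)
= 156

156


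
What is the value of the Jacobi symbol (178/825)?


Compute (178/825) via quadratic reciprocity:
  pull out 2: (2/825) = +1  (since 825 mod 8 = 1)
  reciprocity: (89/825) -> +(825/89)
  reduce: (24/89)
  pull out 2: (2/89) = +1  (since 89 mod 8 = 1)
  pull out 2: (2/89) = +1  (since 89 mod 8 = 1)
  pull out 2: (2/89) = +1  (since 89 mod 8 = 1)
  reciprocity: (3/89) -> +(89/3)
  reduce: (2/3)
  pull out 2: (2/3) = -1  (since 3 mod 8 = 3)
  (1/3) = 1
Product of signs = -1

-1


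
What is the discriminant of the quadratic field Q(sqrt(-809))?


For K = Q(sqrt(d)) with d squarefree: disc(K) = d if d = 1 mod 4, and disc(K) = 4d if d = 2 or 3 mod 4.
Here d = -809, and d mod 4 = 3.
d = 3 mod 4, not 1 (O_K = Z[sqrt(d)]), so disc(K) = 4d = 4 * (-809) = -3236

-3236


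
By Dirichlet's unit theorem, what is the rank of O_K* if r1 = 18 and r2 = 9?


By Dirichlet's unit theorem:
rank = r1 + r2 - 1
= 18 + 9 - 1
= 26

26


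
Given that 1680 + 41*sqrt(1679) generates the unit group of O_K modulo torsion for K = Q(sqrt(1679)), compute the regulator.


epsilon = 1680 + 41*sqrt(1679)
= 3359.9997
R = ln(3359.9997)
= 8.1197

8.1197


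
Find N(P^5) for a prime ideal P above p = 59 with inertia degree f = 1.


N(P^a) = p^(a*f)
= 59^(5*1)
= 59^5
= 714924299

714924299


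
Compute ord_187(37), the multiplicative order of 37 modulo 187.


We want ord_187(37), the smallest k >= 1 with 37^k = 1 mod 187.
n = 187 = 11 * 17, phi(187) = 160; the order divides phi(n).
Divisors of 160: 1, 2, 4, 5, 8, 10, 16, 20, 32, 40, 80, 160
Repeated squaring mod 187: 37^1 = 37, 37^2 = 60, 37^4 = 47, 37^8 = 152, 37^16 = 103, 37^32 = 137, 37^64 = 69, 37^128 = 86
Test divisors in increasing order:
  k=1: 37^1 = 37 mod 187
  k=2: 37^2 = 60 mod 187
  k=4: 37^4 = 47 mod 187
  k=5: 37^5 = 47 * 37 = 56 mod 187
  k=8: 37^8 = 152 mod 187
  k=10: 37^10 = 152 * 60 = 144 mod 187
  k=16: 37^16 = 103 mod 187
  k=20: 37^20 = 103 * 47 = 166 mod 187
  k=32: 37^32 = 137 mod 187
  k=40: 37^40 = 137 * 152 = 67 mod 187
  k=80: 37^80 = 69 * 103 = 1 mod 187  <- first divisor giving 1
Order = 80

80


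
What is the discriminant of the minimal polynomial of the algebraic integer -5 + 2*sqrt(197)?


The element -5 + 2*sqrt(197) has minimal polynomial:
x^2 + 10*x - 763
Discriminant = (10)^2 - 4*(-763)
= 100 + 3052
= 3152

3152


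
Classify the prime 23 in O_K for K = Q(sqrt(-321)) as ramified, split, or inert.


K = Q(sqrt(-321)). Since d mod 4 = 3, disc(K) = -1284.
Check p | disc: -1284 mod 23 = 4.
p does not divide disc. Compute Legendre symbol (d/p):
1^((23-1)/2) mod 23 = 1
(d/p) = 1, so p splits: (p) = P*P' with e=1, f=1, g=2.
Therefore p is split.

split


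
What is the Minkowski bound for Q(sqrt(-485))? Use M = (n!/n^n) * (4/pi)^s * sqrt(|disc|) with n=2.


d = -485, d mod 4 = 3, so disc(K) = 4d = -1940; |disc(K)| = 1940
Imaginary quadratic field, so n = 2, s = r2 = 1, r1 = 0
M = (n!/n^n) * (4/pi)^s * sqrt(|disc(K)|) = (2!/2^2) * (4/pi)^1 * sqrt(1940)
= 0.5 * 1.273240 * 44.045431
= 28.0402

28.0402


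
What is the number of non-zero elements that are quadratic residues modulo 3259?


For prime p, the number of non-zero quadratic residues is (p-1)/2.
= (3259-1)/2
= 1629

1629


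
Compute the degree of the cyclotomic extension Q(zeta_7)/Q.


The degree equals Euler's totient phi(7).
7 = 7
phi(7) = 6

6


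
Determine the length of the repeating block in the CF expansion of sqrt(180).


Run the CF algorithm for sqrt(180).
a_0 = floor(sqrt(180)) = 13; set m_0=0, q_0=1.
Recurrence: m' = q*a - m,  q' = (d - m'^2)/q,  a' = floor((a_0 + m')/q').
  step 1: m=13, q=11, a=2
  step 2: m=9, q=9, a=2
  step 3: m=9, q=11, a=2
  step 4: m=13, q=1, a=26
a_4 = 2*a_0 = 26, so the period closes here.
sqrt(180) = [13; 2, 2, 2, 26]
Period length = 4

4


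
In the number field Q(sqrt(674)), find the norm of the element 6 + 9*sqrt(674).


N(a + b*sqrt(d)) = a^2 - d*b^2
= (6)^2 - (674)*(9)^2
= 36 - 54594
= -54558

-54558


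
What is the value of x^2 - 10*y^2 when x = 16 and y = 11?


x^2 - d*y^2
= 16^2 - 10*11^2
= 256 - 1210
= -954

-954


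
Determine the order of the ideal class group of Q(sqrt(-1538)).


K = Q(sqrt(-1538)). d mod 4 = 2, so D = disc(K) = 4d = -6152
h(K) equals the number of primitive reduced positive-definite forms (a, b, c) = a*x^2 + b*x*y + c*y^2 with b^2 - 4ac = D,
where reduced means |b| <= a <= c, with b >= 0 whenever |b| = a or a = c, and primitive means gcd(a, b, c) = 1.
Reduced forces 3a^2 <= |D| = 6152, so 1 <= a <= 45; b must have the parity of D, and c = (b^2 - D)/(4a) must be an integer >= a.
Enumerate a = 1..45, b in [-a, a]:
  a=1: (1, 0, 1538)  [1]
  a=2: (2, 0, 769)  [1]
  a=3: (3, -2, 513), (3, 2, 513)  [2]
  a=4..5: none
  a=6: (6, -4, 257), (6, 4, 257)  [2]
  a=7: (7, -6, 221), (7, 6, 221)  [2]
  a=8: none
  a=9: (9, -2, 171), (9, 2, 171)  [2]
  a=10..12: none
  a=13: (13, -6, 119), (13, 6, 119)  [2]
  a=14: (14, -8, 111), (14, 8, 111)  [2]
  a=15..16: none
  a=17: (17, -6, 91), (17, 6, 91)  [2]
  a=18: (18, -16, 89), (18, 16, 89)  [2]
  a=19: (19, -2, 81), (19, 2, 81)  [2]
  a=20: none
  a=21: (21, -20, 78), (21, -8, 74), (21, 8, 74), (21, 20, 78)  [4]
  a=22: none
  a=23: (23, -14, 69), (23, 14, 69)  [2]
  a=24..25: none
  a=26: (26, -20, 63), (26, 20, 63)  [2]
  a=27: (27, -2, 57), (27, 2, 57)  [2]
  a=28: none
  a=29: (29, -24, 58), (29, 24, 58)  [2]
  a=30..33: none
  a=34: (34, -28, 51), (34, 28, 51)  [2]
  a=35..36: none
  a=37: (37, -8, 42), (37, 8, 42)  [2]
  a=38: (38, -36, 49), (38, 36, 49)  [2]
  a=39: (39, -32, 46), (39, -20, 42), (39, 20, 42), (39, 32, 46)  [4]
  a=40: none
  a=41: (41, -30, 43), (41, 30, 43)  [2]
  a=42..45: none
Total reduced forms: 1 + 1 + 2 + 2 + 2 + 2 + 2 + 2 + 2 + 2 + 2 + 4 + 2 + 2 + 2 + 2 + 2 + 2 + 2 + 4 + 2 = 44
h = 44

44


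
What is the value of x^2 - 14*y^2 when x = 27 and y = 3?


x^2 - d*y^2
= 27^2 - 14*3^2
= 729 - 126
= 603

603


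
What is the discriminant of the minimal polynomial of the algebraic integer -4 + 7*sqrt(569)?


The element -4 + 7*sqrt(569) has minimal polynomial:
x^2 + 8*x - 27865
Discriminant = (8)^2 - 4*(-27865)
= 64 + 111460
= 111524

111524


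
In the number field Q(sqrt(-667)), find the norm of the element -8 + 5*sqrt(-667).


N(a + b*sqrt(d)) = a^2 - d*b^2
= (-8)^2 - (-667)*(5)^2
= 64 + 16675
= 16739

16739


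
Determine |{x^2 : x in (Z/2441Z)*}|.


For prime p, the number of non-zero quadratic residues is (p-1)/2.
= (2441-1)/2
= 1220

1220


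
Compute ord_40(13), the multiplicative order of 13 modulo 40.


We want ord_40(13), the smallest k >= 1 with 13^k = 1 mod 40.
n = 40 = 2^3 * 5, phi(40) = 16; the order divides phi(n).
Divisors of 16: 1, 2, 4, 8, 16
Repeated squaring mod 40: 13^1 = 13, 13^2 = 9, 13^4 = 1, 13^8 = 1, 13^16 = 1
Test divisors in increasing order:
  k=1: 13^1 = 13 mod 40
  k=2: 13^2 = 9 mod 40
  k=4: 13^4 = 1 mod 40  <- first divisor giving 1
Order = 4

4


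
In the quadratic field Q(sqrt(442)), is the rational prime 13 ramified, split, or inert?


K = Q(sqrt(442)). Since d mod 4 = 2, disc(K) = 1768.
Check p | disc: 1768 mod 13 = 0.
p divides disc, so p ramifies: (p) = P^2 with e=2, f=1, g=1.
Therefore p is ramified.

ramified


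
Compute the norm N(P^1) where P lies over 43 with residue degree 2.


N(P^a) = p^(a*f)
= 43^(1*2)
= 43^2
= 1849

1849


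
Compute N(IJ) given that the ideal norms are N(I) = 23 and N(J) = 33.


N(IJ) = N(I) * N(J)
= 23 * 33
= 759

759


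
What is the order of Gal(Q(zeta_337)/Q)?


|Gal(Q(zeta_337)/Q)| = phi(337)
= 336

336


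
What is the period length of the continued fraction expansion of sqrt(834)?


Run the CF algorithm for sqrt(834).
a_0 = floor(sqrt(834)) = 28; set m_0=0, q_0=1.
Recurrence: m' = q*a - m,  q' = (d - m'^2)/q,  a' = floor((a_0 + m')/q').
  step 1: m=28, q=50, a=1
  step 2: m=22, q=7, a=7
  step 3: m=27, q=15, a=3
  step 4: m=18, q=34, a=1
  step 5: m=16, q=17, a=2
  step 6: m=18, q=30, a=1
  step 7: m=12, q=23, a=1
  step 8: m=11, q=31, a=1
  step 9: m=20, q=14, a=3
  step 10: m=22, q=25, a=2
  step 11: m=28, q=2, a=28
  step 12: m=28, q=25, a=2
  step 13: m=22, q=14, a=3
  step 14: m=20, q=31, a=1
  step 15: m=11, q=23, a=1
  step 16: m=12, q=30, a=1
  step 17: m=18, q=17, a=2
  step 18: m=16, q=34, a=1
  step 19: m=18, q=15, a=3
  step 20: m=27, q=7, a=7
  step 21: m=22, q=50, a=1
  step 22: m=28, q=1, a=56
a_22 = 2*a_0 = 56, so the period closes here.
sqrt(834) = [28; 1, 7, 3, 1, 2, 1, 1, 1, 3, 2, 28, 2, 3, 1, 1, 1, 2, 1, 3, 7, 1, 56]
Period length = 22

22


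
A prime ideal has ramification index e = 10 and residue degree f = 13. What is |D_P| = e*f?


|D_P| = e * f
= 10 * 13
= 130

130


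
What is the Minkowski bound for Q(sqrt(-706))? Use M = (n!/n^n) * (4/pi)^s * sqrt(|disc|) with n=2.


d = -706, d mod 4 = 2, so disc(K) = 4d = -2824; |disc(K)| = 2824
Imaginary quadratic field, so n = 2, s = r2 = 1, r1 = 0
M = (n!/n^n) * (4/pi)^s * sqrt(|disc(K)|) = (2!/2^2) * (4/pi)^1 * sqrt(2824)
= 0.5 * 1.273240 * 53.141321
= 33.8308

33.8308


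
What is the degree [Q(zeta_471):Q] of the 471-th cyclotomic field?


The degree equals Euler's totient phi(471).
471 = 3 * 157
phi(471) = 312

312


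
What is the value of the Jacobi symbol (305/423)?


Compute (305/423) via quadratic reciprocity:
  reciprocity: (305/423) -> +(423/305)
  reduce: (118/305)
  pull out 2: (2/305) = +1  (since 305 mod 8 = 1)
  reciprocity: (59/305) -> +(305/59)
  reduce: (10/59)
  pull out 2: (2/59) = -1  (since 59 mod 8 = 3)
  reciprocity: (5/59) -> +(59/5)
  reduce: (4/5)
  pull out 2: (2/5) = -1  (since 5 mod 8 = 5)
  pull out 2: (2/5) = -1  (since 5 mod 8 = 5)
  (1/5) = 1
Product of signs = -1

-1


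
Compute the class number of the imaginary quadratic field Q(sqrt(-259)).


K = Q(sqrt(-259)). d mod 4 = 1, so D = disc(K) = d = -259
h(K) equals the number of primitive reduced positive-definite forms (a, b, c) = a*x^2 + b*x*y + c*y^2 with b^2 - 4ac = D,
where reduced means |b| <= a <= c, with b >= 0 whenever |b| = a or a = c, and primitive means gcd(a, b, c) = 1.
Reduced forces 3a^2 <= |D| = 259, so 1 <= a <= 9; b must have the parity of D, and c = (b^2 - D)/(4a) must be an integer >= a.
Enumerate a = 1..9, b in [-a, a]:
  a=1: (1, 1, 65)  [1]
  a=2..4: none
  a=5: (5, -1, 13), (5, 1, 13)  [2]
  a=6: none
  a=7: (7, 7, 11)  [1]
  a=8..9: none
Total reduced forms: 1 + 2 + 1 = 4
h = 4

4


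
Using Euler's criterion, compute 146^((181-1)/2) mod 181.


p = 181 is prime and the exponent is (p-1)/2 = 90, so by Euler's criterion 146^90 = (146/181) = +1 or -1 mod 181.
Compute by square-and-multiply:
  90 = 64 + 16 + 8 + 2 (binary 1011010)
  Repeated squaring mod 181: 146^1 = 146, 146^2 = 139, 146^4 = 135, 146^8 = 125, 146^16 = 59, 146^32 = 42, 146^64 = 135
  146^90 = 146^64 * 146^16 * 146^8 * 146^2 = 135 * 59 * 125 * 139 mod 181
    135 * 59 = 7965 = 1 mod 181
    1 * 125 = 125 = 125 mod 181
    125 * 139 = 17375 = 180 mod 181
  146^90 = 180 mod 181
Result 180 = p - 1 = -1 mod 181: 146 is a quadratic non-residue mod 181. As a residue in [0, p-1] the value is 180.
146^90 mod 181 = 180

180


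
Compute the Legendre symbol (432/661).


p = 661 is prime, so compute (432/661) with the reciprocity algorithm (Jacobi-symbol steps: pull out 2s via (2/n), flip via reciprocity, reduce):
  pull out 2: (2/661) = -1  (since 661 mod 8 = 5)
  pull out 2: (2/661) = -1  (since 661 mod 8 = 5)
  pull out 2: (2/661) = -1  (since 661 mod 8 = 5)
  pull out 2: (2/661) = -1  (since 661 mod 8 = 5)
  reciprocity: (27/661) -> +(661/27)
  reduce: (13/27)
  reciprocity: (13/27) -> +(27/13)
  reduce: (1/13)
  (1/13) = 1
Product of signs = 1
(432/661) = 1

1


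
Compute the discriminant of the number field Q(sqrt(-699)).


For K = Q(sqrt(d)) with d squarefree: disc(K) = d if d = 1 mod 4, and disc(K) = 4d if d = 2 or 3 mod 4.
Here d = -699, and d mod 4 = 1.
d = 1 mod 4 (O_K = Z[(1+sqrt(d))/2]), so disc(K) = d = -699

-699


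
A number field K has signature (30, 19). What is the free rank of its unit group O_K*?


By Dirichlet's unit theorem:
rank = r1 + r2 - 1
= 30 + 19 - 1
= 48

48


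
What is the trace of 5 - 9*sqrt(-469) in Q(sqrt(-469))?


Tr(a + b*sqrt(d)) = (a + b*sqrt(d)) + (a - b*sqrt(d)) = 2a
= 2 * (5)
= 10

10


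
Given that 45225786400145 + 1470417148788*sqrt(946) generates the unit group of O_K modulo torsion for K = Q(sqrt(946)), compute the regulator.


epsilon = 45225786400145 + 1470417148788*sqrt(946)
= 9.0452e+13
R = ln(9.0452e+13)
= 32.1358

32.1358


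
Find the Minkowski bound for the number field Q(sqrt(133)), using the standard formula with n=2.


d = 133, d mod 4 = 1, so disc(K) = d = 133; |disc(K)| = 133
Real quadratic field, so n = 2, s = r2 = 0, r1 = 2
M = (n!/n^n) * (4/pi)^s * sqrt(|disc(K)|) = (2!/2^2) * (4/pi)^0 * sqrt(133)
= 0.5 * 1.000000 * 11.532563
= 5.7663

5.7663


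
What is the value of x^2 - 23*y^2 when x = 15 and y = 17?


x^2 - d*y^2
= 15^2 - 23*17^2
= 225 - 6647
= -6422

-6422


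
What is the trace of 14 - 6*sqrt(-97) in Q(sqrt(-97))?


Tr(a + b*sqrt(d)) = (a + b*sqrt(d)) + (a - b*sqrt(d)) = 2a
= 2 * (14)
= 28

28


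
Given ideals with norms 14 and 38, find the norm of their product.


N(IJ) = N(I) * N(J)
= 14 * 38
= 532

532


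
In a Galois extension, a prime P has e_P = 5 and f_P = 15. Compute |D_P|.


|D_P| = e * f
= 5 * 15
= 75

75


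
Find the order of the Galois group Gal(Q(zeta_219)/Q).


|Gal(Q(zeta_219)/Q)| = phi(219)
= 144

144


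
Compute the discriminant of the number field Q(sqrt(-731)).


For K = Q(sqrt(d)) with d squarefree: disc(K) = d if d = 1 mod 4, and disc(K) = 4d if d = 2 or 3 mod 4.
Here d = -731, and d mod 4 = 1.
d = 1 mod 4 (O_K = Z[(1+sqrt(d))/2]), so disc(K) = d = -731

-731


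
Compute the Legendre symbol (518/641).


p = 641 is prime, so compute (518/641) with the reciprocity algorithm (Jacobi-symbol steps: pull out 2s via (2/n), flip via reciprocity, reduce):
  pull out 2: (2/641) = +1  (since 641 mod 8 = 1)
  reciprocity: (259/641) -> +(641/259)
  reduce: (123/259)
  reciprocity: (123/259) -> -(259/123)
  reduce: (13/123)
  reciprocity: (13/123) -> +(123/13)
  reduce: (6/13)
  pull out 2: (2/13) = -1  (since 13 mod 8 = 5)
  reciprocity: (3/13) -> +(13/3)
  reduce: (1/3)
  (1/3) = 1
Product of signs = 1
(518/641) = 1

1


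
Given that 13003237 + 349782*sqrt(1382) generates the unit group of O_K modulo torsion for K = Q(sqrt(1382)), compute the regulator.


epsilon = 13003237 + 349782*sqrt(1382)
= 2.6006e+07
R = ln(2.6006e+07)
= 17.0739

17.0739


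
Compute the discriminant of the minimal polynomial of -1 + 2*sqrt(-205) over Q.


The element -1 + 2*sqrt(-205) has minimal polynomial:
x^2 + 2*x + 821
Discriminant = (2)^2 - 4*(821)
= 4 - 3284
= -3280

-3280


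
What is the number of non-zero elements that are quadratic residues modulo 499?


For prime p, the number of non-zero quadratic residues is (p-1)/2.
= (499-1)/2
= 249

249


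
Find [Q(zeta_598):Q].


The degree equals Euler's totient phi(598).
598 = 2 * 13 * 23
phi(598) = 264

264


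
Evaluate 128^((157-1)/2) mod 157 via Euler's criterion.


p = 157 is prime and the exponent is (p-1)/2 = 78, so by Euler's criterion 128^78 = (128/157) = +1 or -1 mod 157.
Compute by square-and-multiply:
  78 = 64 + 8 + 4 + 2 (binary 1001110)
  Repeated squaring mod 157: 128^1 = 128, 128^2 = 56, 128^4 = 153, 128^8 = 16, 128^16 = 99, 128^32 = 67, 128^64 = 93
  128^78 = 128^64 * 128^8 * 128^4 * 128^2 = 93 * 16 * 153 * 56 mod 157
    93 * 16 = 1488 = 75 mod 157
    75 * 153 = 11475 = 14 mod 157
    14 * 56 = 784 = 156 mod 157
  128^78 = 156 mod 157
Result 156 = p - 1 = -1 mod 157: 128 is a quadratic non-residue mod 157. As a residue in [0, p-1] the value is 156.
128^78 mod 157 = 156

156


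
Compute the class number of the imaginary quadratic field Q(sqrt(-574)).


K = Q(sqrt(-574)). d mod 4 = 2, so D = disc(K) = 4d = -2296
h(K) equals the number of primitive reduced positive-definite forms (a, b, c) = a*x^2 + b*x*y + c*y^2 with b^2 - 4ac = D,
where reduced means |b| <= a <= c, with b >= 0 whenever |b| = a or a = c, and primitive means gcd(a, b, c) = 1.
Reduced forces 3a^2 <= |D| = 2296, so 1 <= a <= 27; b must have the parity of D, and c = (b^2 - D)/(4a) must be an integer >= a.
Enumerate a = 1..27, b in [-a, a]:
  a=1: (1, 0, 574)  [1]
  a=2: (2, 0, 287)  [1]
  a=3..4: none
  a=5: (5, -2, 115), (5, 2, 115)  [2]
  a=6: none
  a=7: (7, 0, 82)  [1]
  a=8..9: none
  a=10: (10, -8, 59), (10, 8, 59)  [2]
  a=11: (11, -6, 53), (11, 6, 53)  [2]
  a=12..13: none
  a=14: (14, 0, 41)  [1]
  a=15..16: none
  a=17: (17, -4, 34), (17, 4, 34)  [2]
  a=18..21: none
  a=22: (22, -16, 29), (22, 16, 29)  [2]
  a=23: (23, -2, 25), (23, 2, 25)  [2]
  a=24..27: none
Total reduced forms: 1 + 1 + 2 + 1 + 2 + 2 + 1 + 2 + 2 + 2 = 16
h = 16

16


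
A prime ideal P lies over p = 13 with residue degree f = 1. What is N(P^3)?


N(P^a) = p^(a*f)
= 13^(3*1)
= 13^3
= 2197

2197


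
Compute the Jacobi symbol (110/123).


Compute (110/123) via quadratic reciprocity:
  pull out 2: (2/123) = -1  (since 123 mod 8 = 3)
  reciprocity: (55/123) -> -(123/55)
  reduce: (13/55)
  reciprocity: (13/55) -> +(55/13)
  reduce: (3/13)
  reciprocity: (3/13) -> +(13/3)
  reduce: (1/3)
  (1/3) = 1
Product of signs = 1

1


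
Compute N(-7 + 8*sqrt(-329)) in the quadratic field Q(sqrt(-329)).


N(a + b*sqrt(d)) = a^2 - d*b^2
= (-7)^2 - (-329)*(8)^2
= 49 + 21056
= 21105

21105


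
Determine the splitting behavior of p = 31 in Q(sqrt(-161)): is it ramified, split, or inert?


K = Q(sqrt(-161)). Since d mod 4 = 3, disc(K) = -644.
Check p | disc: -644 mod 31 = 7.
p does not divide disc. Compute Legendre symbol (d/p):
25^((31-1)/2) mod 31 = 1
(d/p) = 1, so p splits: (p) = P*P' with e=1, f=1, g=2.
Therefore p is split.

split


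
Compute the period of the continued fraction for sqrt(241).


Run the CF algorithm for sqrt(241).
a_0 = floor(sqrt(241)) = 15; set m_0=0, q_0=1.
Recurrence: m' = q*a - m,  q' = (d - m'^2)/q,  a' = floor((a_0 + m')/q').
  step 1: m=15, q=16, a=1
  step 2: m=1, q=15, a=1
  step 3: m=14, q=3, a=9
  step 4: m=13, q=24, a=1
  step 5: m=11, q=5, a=5
  step 6: m=14, q=9, a=3
  step 7: m=13, q=8, a=3
  step 8: m=11, q=15, a=1
  step 9: m=4, q=15, a=1
  step 10: m=11, q=8, a=3
  step 11: m=13, q=9, a=3
  step 12: m=14, q=5, a=5
  step 13: m=11, q=24, a=1
  step 14: m=13, q=3, a=9
  step 15: m=14, q=15, a=1
  step 16: m=1, q=16, a=1
  step 17: m=15, q=1, a=30
a_17 = 2*a_0 = 30, so the period closes here.
sqrt(241) = [15; 1, 1, 9, 1, 5, 3, 3, 1, 1, 3, 3, 5, 1, 9, 1, 1, 30]
Period length = 17

17


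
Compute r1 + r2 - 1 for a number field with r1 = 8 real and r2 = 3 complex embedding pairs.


By Dirichlet's unit theorem:
rank = r1 + r2 - 1
= 8 + 3 - 1
= 10

10


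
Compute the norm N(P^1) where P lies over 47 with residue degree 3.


N(P^a) = p^(a*f)
= 47^(1*3)
= 47^3
= 103823

103823


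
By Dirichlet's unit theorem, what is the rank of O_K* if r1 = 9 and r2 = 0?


By Dirichlet's unit theorem:
rank = r1 + r2 - 1
= 9 + 0 - 1
= 8

8


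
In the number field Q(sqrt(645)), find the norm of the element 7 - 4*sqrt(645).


N(a + b*sqrt(d)) = a^2 - d*b^2
= (7)^2 - (645)*(-4)^2
= 49 - 10320
= -10271

-10271


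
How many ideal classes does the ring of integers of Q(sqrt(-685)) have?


K = Q(sqrt(-685)). d mod 4 = 3, so D = disc(K) = 4d = -2740
h(K) equals the number of primitive reduced positive-definite forms (a, b, c) = a*x^2 + b*x*y + c*y^2 with b^2 - 4ac = D,
where reduced means |b| <= a <= c, with b >= 0 whenever |b| = a or a = c, and primitive means gcd(a, b, c) = 1.
Reduced forces 3a^2 <= |D| = 2740, so 1 <= a <= 30; b must have the parity of D, and c = (b^2 - D)/(4a) must be an integer >= a.
Enumerate a = 1..30, b in [-a, a]:
  a=1: (1, 0, 685)  [1]
  a=2: (2, 2, 343)  [1]
  a=3..4: none
  a=5: (5, 0, 137)  [1]
  a=6: none
  a=7: (7, -2, 98), (7, 2, 98)  [2]
  a=8..9: none
  a=10: (10, 10, 71)  [1]
  a=11..12: none
  a=13: (13, -4, 53), (13, 4, 53)  [2]
  a=14: (14, -2, 49), (14, 2, 49)  [2]
  a=15..25: none
  a=26: (26, -22, 31), (26, 22, 31)  [2]
  a=27..30: none
Total reduced forms: 1 + 1 + 1 + 2 + 1 + 2 + 2 + 2 = 12
h = 12

12


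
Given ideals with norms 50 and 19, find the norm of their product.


N(IJ) = N(I) * N(J)
= 50 * 19
= 950

950


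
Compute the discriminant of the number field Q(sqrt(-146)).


For K = Q(sqrt(d)) with d squarefree: disc(K) = d if d = 1 mod 4, and disc(K) = 4d if d = 2 or 3 mod 4.
Here d = -146, and d mod 4 = 2.
d = 2 mod 4, not 1 (O_K = Z[sqrt(d)]), so disc(K) = 4d = 4 * (-146) = -584

-584


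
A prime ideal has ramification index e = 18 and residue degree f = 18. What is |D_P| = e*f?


|D_P| = e * f
= 18 * 18
= 324

324


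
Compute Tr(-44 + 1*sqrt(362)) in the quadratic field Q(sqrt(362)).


Tr(a + b*sqrt(d)) = (a + b*sqrt(d)) + (a - b*sqrt(d)) = 2a
= 2 * (-44)
= -88

-88


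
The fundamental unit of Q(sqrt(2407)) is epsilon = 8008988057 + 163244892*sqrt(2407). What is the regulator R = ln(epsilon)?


epsilon = 8008988057 + 163244892*sqrt(2407)
= 1.6018e+10
R = ln(1.6018e+10)
= 23.4970

23.4970


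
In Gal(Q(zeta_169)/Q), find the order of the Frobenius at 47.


The Frobenius at p in Gal(Q(zeta_n)/Q) = (Z/nZ)* is the class of p, so its order is ord_169(47), the smallest k >= 1 with 47^k = 1 mod 169.
n = 169 = 13^2, phi(169) = 156; the order divides phi(n).
Divisors of 156: 1, 2, 3, 4, 6, 12, 13, 26, 39, 52, 78, 156
Repeated squaring mod 169: 47^1 = 47, 47^2 = 12, 47^4 = 144, 47^8 = 118, 47^16 = 66, 47^32 = 131, 47^64 = 92, 47^128 = 14
Test divisors in increasing order:
  k=1: 47^1 = 47 mod 169
  k=2: 47^2 = 12 mod 169
  k=3: 47^3 = 12 * 47 = 57 mod 169
  k=4: 47^4 = 144 mod 169
  k=6: 47^6 = 144 * 12 = 38 mod 169
  k=12: 47^12 = 118 * 144 = 92 mod 169
  k=13: 47^13 = 118 * 144 * 47 = 99 mod 169
  k=26: 47^26 = 66 * 118 * 12 = 168 mod 169
  k=39: 47^39 = 131 * 144 * 12 * 47 = 70 mod 169
  k=52: 47^52 = 131 * 66 * 144 = 1 mod 169  <- first divisor giving 1
Order = 52

52
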